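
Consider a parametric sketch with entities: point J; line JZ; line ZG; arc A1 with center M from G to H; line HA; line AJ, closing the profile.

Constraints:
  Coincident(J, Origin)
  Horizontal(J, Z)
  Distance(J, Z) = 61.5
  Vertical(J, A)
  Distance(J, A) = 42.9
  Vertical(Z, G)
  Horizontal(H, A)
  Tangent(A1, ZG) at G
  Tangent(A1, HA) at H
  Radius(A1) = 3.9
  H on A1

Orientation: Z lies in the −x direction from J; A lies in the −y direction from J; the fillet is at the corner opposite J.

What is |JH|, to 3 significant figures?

71.8

The virtual corner opposite J is at (-61.5, -42.9). A1 meets ZG tangentially, so MG is at right angles to ZG and since A1 is tangent to HA there, MH ⟂ HA, with radius 3.9, so the center M sits 3.9 in from both sides at M = (-57.6, -39.0). That places the tangent points at G = (-61.5, -39.0) on ZG and H = (-57.6, -42.9) on HA. Then |JH| = |H − J| = 71.8.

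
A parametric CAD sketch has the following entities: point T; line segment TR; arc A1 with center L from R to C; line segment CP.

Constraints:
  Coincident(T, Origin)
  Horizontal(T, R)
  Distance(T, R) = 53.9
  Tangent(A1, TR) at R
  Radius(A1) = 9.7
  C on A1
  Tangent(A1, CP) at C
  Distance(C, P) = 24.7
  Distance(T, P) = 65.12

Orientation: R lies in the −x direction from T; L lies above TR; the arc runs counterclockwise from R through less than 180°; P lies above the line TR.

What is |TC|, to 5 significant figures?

46.832

T is at the origin; T and R share the same y with |TR| = 53.9 and R on the −x side, so R = (-53.900, 0.0000). A1 meets TR tangentially, so LR is at right angles to TR, so L = R + (0, 9.7) = (-53.900, 9.7000). Since LC ⟂ CP (tangency), |LP| = √(9.7² + 24.7²) = 26.536 regardless of where C sits on A1. So P lies on both circle(T, 65.12) and circle(L, 26.536); the above-TR intersection is P = (-54.107, 36.236). C is the foot of the tangent from P: C = (-44.899, 13.316).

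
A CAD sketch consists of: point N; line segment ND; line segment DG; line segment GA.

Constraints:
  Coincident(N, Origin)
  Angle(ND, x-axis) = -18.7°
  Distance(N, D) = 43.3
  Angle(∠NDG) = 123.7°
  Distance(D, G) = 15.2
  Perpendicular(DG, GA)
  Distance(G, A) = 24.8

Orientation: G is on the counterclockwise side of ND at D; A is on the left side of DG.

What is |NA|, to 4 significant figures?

40.80

N is at the origin; ND runs at -18.7° with length 43.3, so D = 43.3·(cos -18.7°, sin -18.7°) = (41.01, -13.88). ∠NDG = 123.7°, so DG runs at -18.7° + (180° − 123.7°) = 37.60° from the x-axis; with |DG| = 15.2, G = D + 15.2·(cos 37.60°, sin 37.60°) = (53.06, -4.608). DG is perpendicular to GA; with |GA| = 24.8 on the left of DG, A = G + 24.8·(-0.6101, 0.7923) = (37.93, 15.04). Then |NA| = |A − N| = 40.80.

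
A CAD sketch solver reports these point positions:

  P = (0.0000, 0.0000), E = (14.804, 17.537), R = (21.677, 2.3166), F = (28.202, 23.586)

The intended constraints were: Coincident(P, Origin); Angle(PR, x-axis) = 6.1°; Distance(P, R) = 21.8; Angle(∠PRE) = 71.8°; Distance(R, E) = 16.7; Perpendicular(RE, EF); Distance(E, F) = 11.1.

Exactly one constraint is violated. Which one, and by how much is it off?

Distance(E, F) = 11.1 — off by 3.60.

P = (0.00, 0.00) ✓; PR at 6.100° ✓; |PR| = 21.80 ✓; ∠PRE = 71.80° ✓; |RE| = 16.70 ✓; ∠(RE, EF) = 90.00° ✓; |EF| = 14.70 ✗.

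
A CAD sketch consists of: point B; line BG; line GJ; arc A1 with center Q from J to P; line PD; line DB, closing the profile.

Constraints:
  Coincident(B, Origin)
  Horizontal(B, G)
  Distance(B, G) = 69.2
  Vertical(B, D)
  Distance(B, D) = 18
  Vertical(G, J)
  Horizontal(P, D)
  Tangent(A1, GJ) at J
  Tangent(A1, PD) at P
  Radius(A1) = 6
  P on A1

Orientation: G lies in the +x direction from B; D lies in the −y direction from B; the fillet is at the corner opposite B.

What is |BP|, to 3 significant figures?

65.7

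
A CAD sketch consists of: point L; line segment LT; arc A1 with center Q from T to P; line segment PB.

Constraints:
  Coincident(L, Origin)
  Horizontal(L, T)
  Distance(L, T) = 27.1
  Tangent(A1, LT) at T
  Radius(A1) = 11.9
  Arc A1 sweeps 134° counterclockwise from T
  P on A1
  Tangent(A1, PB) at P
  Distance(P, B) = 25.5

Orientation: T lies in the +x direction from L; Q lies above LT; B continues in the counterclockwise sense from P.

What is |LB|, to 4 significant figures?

42.49

On A1, T sits at bearing -90° from Q; a 134° counterclockwise sweep puts P at bearing 44°, so P = Q + 11.9·(cos 44°, sin 44°) = (35.66, 20.17). The tangent condition forces QP to be normal to PB, so PB runs along (−sin 44°, cos 44°); with |PB| = 25.5, B = (17.95, 38.51). Then |LB| = |B − L| = 42.49.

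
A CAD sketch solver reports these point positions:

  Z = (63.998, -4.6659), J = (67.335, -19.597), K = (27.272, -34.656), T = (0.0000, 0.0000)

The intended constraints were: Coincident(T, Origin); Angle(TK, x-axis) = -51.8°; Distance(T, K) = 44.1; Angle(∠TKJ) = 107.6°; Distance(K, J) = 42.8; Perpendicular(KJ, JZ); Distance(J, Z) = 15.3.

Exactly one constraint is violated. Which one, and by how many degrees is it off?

Perpendicular(KJ, JZ) — off by 8.00°.

T = (0.00, 0.00) ✓; TK at -51.80° ✓; |TK| = 44.10 ✓; ∠TKJ = 107.6° ✓; |KJ| = 42.80 ✓; ∠(KJ, JZ) = 82.00° ✗; |JZ| = 15.30 ✓.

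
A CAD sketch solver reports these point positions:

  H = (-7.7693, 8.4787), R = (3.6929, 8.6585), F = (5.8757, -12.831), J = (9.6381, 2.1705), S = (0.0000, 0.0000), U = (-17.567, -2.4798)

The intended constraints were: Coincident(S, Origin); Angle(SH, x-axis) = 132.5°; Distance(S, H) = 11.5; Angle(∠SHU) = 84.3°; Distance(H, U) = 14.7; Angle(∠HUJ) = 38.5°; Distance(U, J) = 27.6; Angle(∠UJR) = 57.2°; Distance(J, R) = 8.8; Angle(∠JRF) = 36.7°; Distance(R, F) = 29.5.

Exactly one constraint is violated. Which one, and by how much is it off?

Distance(R, F) = 29.5 — off by 7.90.

S = (0.00, 0.00) ✓; SH at 132.5° ✓; |SH| = 11.50 ✓; ∠SHU = 84.30° ✓; |HU| = 14.70 ✓; ∠HUJ = 38.50° ✓; |UJ| = 27.60 ✓; ∠UJR = 57.20° ✓; |JR| = 8.800 ✓; ∠JRF = 36.70° ✓; |RF| = 21.60 ✗.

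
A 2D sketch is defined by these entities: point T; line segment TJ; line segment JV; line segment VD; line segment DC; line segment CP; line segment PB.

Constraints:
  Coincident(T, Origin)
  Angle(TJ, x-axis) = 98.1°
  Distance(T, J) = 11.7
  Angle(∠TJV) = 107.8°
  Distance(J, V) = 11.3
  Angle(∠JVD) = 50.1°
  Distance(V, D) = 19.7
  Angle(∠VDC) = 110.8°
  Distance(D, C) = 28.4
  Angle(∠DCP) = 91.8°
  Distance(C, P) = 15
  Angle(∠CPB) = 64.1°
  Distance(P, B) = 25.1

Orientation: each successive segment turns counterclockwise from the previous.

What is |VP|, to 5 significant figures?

36.030

T is at the origin; TJ runs at 98.1° with length 11.7, so J = (-1.6485, 11.583). ∠TJV = 107.8° gives JV at 170.30° from the x-axis; with |JV| = 11.3, V = (-12.787, 13.487). ∠JVD = 50.1° gives VD at -59.800° from the x-axis; with |VD| = 19.7, D = (-2.8775, -3.5390). ∠VDC = 110.8° gives DC at 9.4000° from the x-axis; with |DC| = 28.4, C = (25.141, 1.0995). ∠DCP = 91.8° gives CP at 97.600° from the x-axis; with |CP| = 15.0, P = (23.157, 15.968). Then |VP| = |P − V| = 36.030.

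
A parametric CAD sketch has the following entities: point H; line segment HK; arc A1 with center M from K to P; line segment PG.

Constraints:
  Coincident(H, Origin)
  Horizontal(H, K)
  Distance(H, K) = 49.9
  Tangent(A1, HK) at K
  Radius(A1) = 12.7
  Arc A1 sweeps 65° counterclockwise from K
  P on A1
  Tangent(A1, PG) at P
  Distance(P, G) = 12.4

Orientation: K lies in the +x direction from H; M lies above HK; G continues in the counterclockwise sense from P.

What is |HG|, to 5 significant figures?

69.189

On A1, K sits at bearing -90° from M; a 65° counterclockwise sweep puts P at bearing -25°, so P = M + 12.7·(cos -25°, sin -25°) = (61.410, 7.3327). The tangent condition forces MP to be normal to PG, so PG runs along (−sin -25°, cos -25°); with |PG| = 12.4, G = (66.651, 18.571). Then |HG| = |G − H| = 69.189.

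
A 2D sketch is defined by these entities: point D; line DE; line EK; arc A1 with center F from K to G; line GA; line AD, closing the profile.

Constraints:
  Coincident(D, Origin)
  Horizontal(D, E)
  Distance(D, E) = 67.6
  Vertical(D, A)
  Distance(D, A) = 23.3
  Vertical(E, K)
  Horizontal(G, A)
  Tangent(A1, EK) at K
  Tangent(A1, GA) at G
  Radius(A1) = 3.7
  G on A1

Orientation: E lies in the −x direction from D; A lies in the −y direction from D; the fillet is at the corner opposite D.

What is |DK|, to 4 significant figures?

70.38

D is at the origin; D and E share the same y with |DE| = 67.6 and E on the −x side, so E = (-67.60, 0.000). D and A share the same x with |DA| = 23.3 and A on the −y side, so A = (0.000, -23.30). The virtual corner opposite D is at (-67.60, -23.30). The tangent condition forces FK to be normal to EK and since A1 is tangent to GA there, FG ⟂ GA, with radius 3.7, so the center F sits 3.7 in from both sides at F = (-63.90, -19.60). That places the tangent points at K = (-67.60, -19.60) on EK and G = (-63.90, -23.30) on GA. Then |DK| = |K − D| = 70.38.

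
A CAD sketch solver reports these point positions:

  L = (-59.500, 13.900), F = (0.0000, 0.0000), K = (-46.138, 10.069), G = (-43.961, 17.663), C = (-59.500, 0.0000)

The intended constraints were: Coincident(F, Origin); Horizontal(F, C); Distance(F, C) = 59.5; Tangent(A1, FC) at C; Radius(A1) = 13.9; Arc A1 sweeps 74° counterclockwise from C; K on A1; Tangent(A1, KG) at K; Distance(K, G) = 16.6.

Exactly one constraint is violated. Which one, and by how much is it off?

Distance(K, G) = 16.6 — off by 8.70.

F = (0.00, 0.00) ✓; F.y = 0.00, C.y = 0.00 ✓; |FC| = 59.50 ✓; ∠(LC, CF) = 90.00° ✓; |LC| = 13.90 ✓; bearing(L→K) − bearing(L→C) = 74.00° ✓; |LK| = 13.90 ✓; ∠(LK, KG) = 90.00° ✓; |KG| = 7.900 ✗.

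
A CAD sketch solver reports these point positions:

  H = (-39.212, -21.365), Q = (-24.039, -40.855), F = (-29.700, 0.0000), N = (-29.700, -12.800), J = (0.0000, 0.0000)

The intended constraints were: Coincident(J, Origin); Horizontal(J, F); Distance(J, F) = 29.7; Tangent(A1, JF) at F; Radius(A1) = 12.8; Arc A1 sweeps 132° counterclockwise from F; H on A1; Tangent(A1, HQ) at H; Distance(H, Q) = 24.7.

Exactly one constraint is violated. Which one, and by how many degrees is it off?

Tangent(A1, HQ) at H — off by 4.10°.

J = (0.00, 0.00) ✓; J.y = 0.00, F.y = 0.00 ✓; |JF| = 29.70 ✓; ∠(NF, FJ) = 90.00° ✓; |NF| = 12.80 ✓; bearing(N→H) − bearing(N→F) = 132.0° ✓; |NH| = 12.80 ✓; ∠(NH, HQ) = 94.10° ✗; |HQ| = 24.70 ✓.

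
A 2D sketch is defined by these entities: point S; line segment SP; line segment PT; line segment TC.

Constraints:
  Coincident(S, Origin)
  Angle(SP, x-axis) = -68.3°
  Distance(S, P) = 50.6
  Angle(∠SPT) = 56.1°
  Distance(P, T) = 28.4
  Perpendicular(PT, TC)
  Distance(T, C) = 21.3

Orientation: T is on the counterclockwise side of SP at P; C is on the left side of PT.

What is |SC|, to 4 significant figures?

20.70

S is at the origin; SP runs at -68.3° with length 50.6, so P = 50.6·(cos -68.3°, sin -68.3°) = (18.71, -47.01). ∠SPT = 56.1°, so PT runs at -68.3° + (180° − 56.1°) = 55.60° from the x-axis; with |PT| = 28.4, T = P + 28.4·(cos 55.60°, sin 55.60°) = (34.75, -23.58). The perpendicularity gives TC at right angles to PT; with |TC| = 21.3 on the left of PT, C = T + 21.3·(-0.8251, 0.5650) = (17.18, -11.55). Then |SC| = |C − S| = 20.70.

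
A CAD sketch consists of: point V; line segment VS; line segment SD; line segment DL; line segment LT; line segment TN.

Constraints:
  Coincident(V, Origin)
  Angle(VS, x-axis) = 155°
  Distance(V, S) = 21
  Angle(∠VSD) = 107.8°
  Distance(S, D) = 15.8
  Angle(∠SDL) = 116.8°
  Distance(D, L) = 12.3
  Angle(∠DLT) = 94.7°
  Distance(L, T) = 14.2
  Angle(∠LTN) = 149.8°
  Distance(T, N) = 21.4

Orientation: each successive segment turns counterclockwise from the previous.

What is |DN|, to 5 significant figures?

33.736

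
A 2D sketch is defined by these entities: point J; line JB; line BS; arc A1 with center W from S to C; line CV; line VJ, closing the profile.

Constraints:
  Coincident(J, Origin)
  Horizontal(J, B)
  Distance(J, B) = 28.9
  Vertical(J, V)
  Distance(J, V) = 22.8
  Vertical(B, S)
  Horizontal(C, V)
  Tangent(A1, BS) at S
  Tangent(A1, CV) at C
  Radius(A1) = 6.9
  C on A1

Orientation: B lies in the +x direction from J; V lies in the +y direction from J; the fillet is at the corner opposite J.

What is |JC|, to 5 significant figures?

31.683

J is at the origin; JB is horizontal with |JB| = 28.9 and B on the +x side, so B = (28.900, 0.0000). JV is vertical with |JV| = 22.8 and V on the +y side, so V = (0.0000, 22.800). The virtual corner opposite J is at (28.900, 22.800). Since A1 is tangent to BS there, WS ⟂ BS and tangency of A1 to CV means the radius WC is perpendicular to CV, with radius 6.9, so the center W sits 6.9 in from both sides at W = (22.000, 15.900). That places the tangent points at S = (28.900, 15.900) on BS and C = (22.000, 22.800) on CV. Then |JC| = |C − J| = 31.683.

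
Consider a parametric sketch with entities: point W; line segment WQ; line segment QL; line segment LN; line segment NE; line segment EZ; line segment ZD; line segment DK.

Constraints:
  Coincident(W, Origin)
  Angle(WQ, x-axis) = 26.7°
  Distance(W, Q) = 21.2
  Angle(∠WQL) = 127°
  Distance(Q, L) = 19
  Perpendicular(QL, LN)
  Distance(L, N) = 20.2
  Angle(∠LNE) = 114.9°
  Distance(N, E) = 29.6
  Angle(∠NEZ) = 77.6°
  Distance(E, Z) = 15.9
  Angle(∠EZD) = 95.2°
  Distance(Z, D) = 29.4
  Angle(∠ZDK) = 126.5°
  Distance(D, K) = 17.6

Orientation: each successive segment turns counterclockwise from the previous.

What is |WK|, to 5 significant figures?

43.780

∠EZD = 95.2° gives ZD at 62.000° from the x-axis; with |ZD| = 29.4, D = (13.860, 27.441). ∠ZDK = 126.5° gives DK at 115.50° from the x-axis; with |DK| = 17.6, K = (6.2829, 43.326). Then |WK| = |K − W| = 43.780.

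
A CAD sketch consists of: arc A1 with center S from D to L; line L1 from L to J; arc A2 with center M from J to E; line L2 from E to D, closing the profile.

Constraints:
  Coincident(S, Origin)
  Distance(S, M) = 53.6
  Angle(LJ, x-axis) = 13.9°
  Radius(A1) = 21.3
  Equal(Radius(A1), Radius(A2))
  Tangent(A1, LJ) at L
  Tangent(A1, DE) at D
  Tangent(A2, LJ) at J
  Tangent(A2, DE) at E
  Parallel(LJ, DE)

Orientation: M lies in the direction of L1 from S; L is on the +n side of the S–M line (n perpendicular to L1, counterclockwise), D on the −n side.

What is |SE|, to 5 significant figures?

57.677

Tangency of A1 to both parallel lines with radius 21.3 puts L and D at S ± 21.3·n: L = (-5.1169, 20.676), D = (5.1169, -20.676). Equal radii place J and E the same way about M: J = M + 21.3·n = (46.914, 33.552), E = M − 21.3·n = (57.147, -7.8000). Then |SE| = |E − S| = 57.677.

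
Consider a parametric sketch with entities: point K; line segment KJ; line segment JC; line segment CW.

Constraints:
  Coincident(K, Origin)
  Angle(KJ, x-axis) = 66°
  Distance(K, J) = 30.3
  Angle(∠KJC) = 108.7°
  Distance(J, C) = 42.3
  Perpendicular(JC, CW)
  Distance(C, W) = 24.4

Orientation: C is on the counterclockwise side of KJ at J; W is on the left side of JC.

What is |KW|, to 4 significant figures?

52.19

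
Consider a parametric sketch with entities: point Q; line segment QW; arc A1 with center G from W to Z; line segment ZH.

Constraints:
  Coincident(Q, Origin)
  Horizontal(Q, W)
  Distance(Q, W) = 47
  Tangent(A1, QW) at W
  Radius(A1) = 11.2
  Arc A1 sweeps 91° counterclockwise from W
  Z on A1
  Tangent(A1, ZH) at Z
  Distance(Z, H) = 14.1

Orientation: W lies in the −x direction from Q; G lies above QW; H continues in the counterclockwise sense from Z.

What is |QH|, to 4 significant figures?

44.15

Q is at the origin; QW is horizontal with |QW| = 47.0 and W on the −x side, so W = (-47.00, 0.000). A1 meets QW tangentially, so GW is at right angles to QW, so G = W + (0, 11.2) = (-47.00, 11.20). On A1, W sits at bearing -90° from G; a 91° counterclockwise sweep puts Z at bearing 1°, so Z = G + 11.2·(cos 1°, sin 1°) = (-35.80, 11.40). The tangent condition forces GZ to be normal to ZH, so ZH runs along (−sin 1°, cos 1°); with |ZH| = 14.1, H = (-36.05, 25.49). Then |QH| = |H − Q| = 44.15.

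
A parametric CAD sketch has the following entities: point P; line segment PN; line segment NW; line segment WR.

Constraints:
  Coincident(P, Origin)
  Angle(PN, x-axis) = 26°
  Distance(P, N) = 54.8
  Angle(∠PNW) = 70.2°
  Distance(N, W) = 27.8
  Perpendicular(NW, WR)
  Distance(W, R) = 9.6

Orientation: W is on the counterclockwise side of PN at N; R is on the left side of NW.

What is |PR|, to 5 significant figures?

42.965

P is at the origin; PN runs at 26.0° with length 54.8, so N = 54.8·(cos 26.0°, sin 26.0°) = (49.254, 24.023). ∠PNW = 70.2°, so NW runs at 26.0° + (180° − 70.2°) = 135.80° from the x-axis; with |NW| = 27.8, W = N + 27.8·(cos 135.80°, sin 135.80°) = (29.324, 43.404). NW ⟂ WR; with |WR| = 9.6 on the left of NW, R = W + 9.6·(-0.69717, -0.71691) = (22.631, 36.522). Then |PR| = |R − P| = 42.965.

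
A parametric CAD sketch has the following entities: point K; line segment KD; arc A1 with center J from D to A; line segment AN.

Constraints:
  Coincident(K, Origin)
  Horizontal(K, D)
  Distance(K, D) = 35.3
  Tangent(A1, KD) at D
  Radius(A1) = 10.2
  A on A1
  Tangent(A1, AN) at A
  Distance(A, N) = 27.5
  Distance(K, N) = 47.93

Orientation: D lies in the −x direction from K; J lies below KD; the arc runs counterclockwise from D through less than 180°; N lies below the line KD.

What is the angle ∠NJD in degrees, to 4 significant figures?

166.2°

K is at the origin; KD is horizontal with |KD| = 35.3 and D on the −x side, so D = (-35.30, 0.000). The tangent condition forces JD to be normal to KD, so J = D + (0, -10.2) = (-35.30, -10.20). Since JA ⟂ AN (tangency), |JN| = √(10.2² + 27.5²) = 29.33 regardless of where A sits on A1. So N lies on both circle(K, 47.93) and circle(J, 29.33); the below-KD intersection is N = (-28.30, -38.68). A is the foot of the tangent from N: A = (-43.74, -15.93).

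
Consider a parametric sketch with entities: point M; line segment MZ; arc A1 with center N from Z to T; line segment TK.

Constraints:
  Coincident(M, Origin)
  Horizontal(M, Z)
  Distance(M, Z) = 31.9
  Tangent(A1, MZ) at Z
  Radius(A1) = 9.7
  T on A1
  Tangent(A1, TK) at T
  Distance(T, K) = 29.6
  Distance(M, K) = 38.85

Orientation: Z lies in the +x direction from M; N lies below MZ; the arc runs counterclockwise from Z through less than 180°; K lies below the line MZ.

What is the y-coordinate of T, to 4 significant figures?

-7.227

M is at the origin; M and Z share the same y with |MZ| = 31.9 and Z on the +x side, so Z = (31.90, 0.000). The tangent condition forces NZ to be normal to MZ, so N = Z + (0, -9.7) = (31.90, -9.700). Since NT ⟂ TK (tangency), |NK| = √(9.7² + 29.6²) = 31.15 regardless of where T sits on A1. So K lies on both circle(M, 38.85) and circle(N, 31.15); the below-MZ intersection is K = (14.97, -35.85). T is the foot of the tangent from K: T = (22.52, -7.227).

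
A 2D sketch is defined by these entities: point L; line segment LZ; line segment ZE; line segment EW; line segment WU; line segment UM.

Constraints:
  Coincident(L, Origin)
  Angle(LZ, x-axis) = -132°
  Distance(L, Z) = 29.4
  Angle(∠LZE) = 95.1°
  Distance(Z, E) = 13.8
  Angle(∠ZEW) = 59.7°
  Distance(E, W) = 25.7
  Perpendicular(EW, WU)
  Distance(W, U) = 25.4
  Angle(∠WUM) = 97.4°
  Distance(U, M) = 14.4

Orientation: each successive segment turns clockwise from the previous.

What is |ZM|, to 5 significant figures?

15.974

L is at the origin; LZ runs at -132.0° with length 29.4, so Z = (-19.672, -21.848). ∠LZE = 95.1° gives ZE at 143.10° from the x-axis; with |ZE| = 13.8, E = (-30.708, -13.563). ∠ZEW = 59.7° gives EW at 22.800° from the x-axis; with |EW| = 25.7, W = (-7.0162, -3.6035). The perpendicularity gives WU at right angles to EW, so WU runs at -67.200°; with |WU| = 25.4, U = (2.8267, -27.019). ∠WUM = 97.4° gives UM at -149.80° from the x-axis; with |UM| = 14.4, M = (-9.6189, -34.262). Then |ZM| = |M − Z| = 15.974.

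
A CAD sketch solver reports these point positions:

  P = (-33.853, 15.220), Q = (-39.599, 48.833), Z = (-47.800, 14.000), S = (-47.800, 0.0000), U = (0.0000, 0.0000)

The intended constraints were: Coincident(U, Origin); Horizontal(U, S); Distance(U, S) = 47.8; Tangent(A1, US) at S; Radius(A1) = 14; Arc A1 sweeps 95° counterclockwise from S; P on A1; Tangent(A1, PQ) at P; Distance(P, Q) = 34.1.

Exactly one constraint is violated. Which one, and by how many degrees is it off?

Tangent(A1, PQ) at P — off by 4.70°.

U = (0.00, 0.00) ✓; U.y = 0.00, S.y = 0.00 ✓; |US| = 47.80 ✓; ∠(ZS, SU) = 90.00° ✓; |ZS| = 14.00 ✓; bearing(Z→P) − bearing(Z→S) = 95.00° ✓; |ZP| = 14.00 ✓; ∠(ZP, PQ) = 85.30° ✗; |PQ| = 34.10 ✓.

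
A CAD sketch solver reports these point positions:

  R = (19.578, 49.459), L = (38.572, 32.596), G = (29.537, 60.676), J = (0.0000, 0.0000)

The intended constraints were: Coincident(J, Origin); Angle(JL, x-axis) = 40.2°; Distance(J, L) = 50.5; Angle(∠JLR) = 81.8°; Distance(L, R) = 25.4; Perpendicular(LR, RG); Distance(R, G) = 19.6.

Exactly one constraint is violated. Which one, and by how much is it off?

Distance(R, G) = 19.6 — off by 4.60.

J = (0.00, 0.00) ✓; JL at 40.20° ✓; |JL| = 50.50 ✓; ∠JLR = 81.80° ✓; |LR| = 25.40 ✓; ∠(LR, RG) = 90.00° ✓; |RG| = 15.00 ✗.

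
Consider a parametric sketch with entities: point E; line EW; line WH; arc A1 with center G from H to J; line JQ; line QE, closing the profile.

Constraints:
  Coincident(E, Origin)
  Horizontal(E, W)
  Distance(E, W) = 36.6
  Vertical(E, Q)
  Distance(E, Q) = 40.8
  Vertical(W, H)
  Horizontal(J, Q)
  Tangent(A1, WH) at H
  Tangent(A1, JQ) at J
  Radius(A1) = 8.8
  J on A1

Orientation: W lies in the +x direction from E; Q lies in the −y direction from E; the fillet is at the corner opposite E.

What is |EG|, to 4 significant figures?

42.39

E is at the origin; EW is horizontal with |EW| = 36.6 and W on the +x side, so W = (36.60, 0.000). E and Q share the same x with |EQ| = 40.8 and Q on the −y side, so Q = (0.000, -40.80). The virtual corner opposite E is at (36.60, -40.80). A1 meets WH tangentially, so GH is at right angles to WH and since A1 is tangent to JQ there, GJ ⟂ JQ, with radius 8.8, so the center G sits 8.8 in from both sides at G = (27.80, -32.00). Then |EG| = |G − E| = 42.39.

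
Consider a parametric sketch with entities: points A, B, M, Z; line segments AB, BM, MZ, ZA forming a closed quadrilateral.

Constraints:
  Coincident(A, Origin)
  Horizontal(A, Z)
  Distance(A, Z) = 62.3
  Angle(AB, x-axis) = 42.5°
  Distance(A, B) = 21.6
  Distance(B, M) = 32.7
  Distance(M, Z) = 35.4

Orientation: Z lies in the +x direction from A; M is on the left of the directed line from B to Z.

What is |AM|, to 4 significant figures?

53.95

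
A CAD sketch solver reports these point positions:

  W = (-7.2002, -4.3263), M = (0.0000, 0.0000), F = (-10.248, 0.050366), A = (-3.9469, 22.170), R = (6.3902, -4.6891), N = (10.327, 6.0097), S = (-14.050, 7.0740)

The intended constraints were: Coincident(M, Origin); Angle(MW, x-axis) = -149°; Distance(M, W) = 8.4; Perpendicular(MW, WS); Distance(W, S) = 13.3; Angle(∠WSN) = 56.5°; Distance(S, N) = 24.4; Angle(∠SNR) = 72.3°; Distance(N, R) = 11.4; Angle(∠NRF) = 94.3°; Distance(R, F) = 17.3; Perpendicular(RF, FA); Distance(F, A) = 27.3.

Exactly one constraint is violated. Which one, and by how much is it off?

Distance(F, A) = 27.3 — off by 4.30.

M = (0.00, 0.00) ✓; MW at -149.0° ✓; |MW| = 8.400 ✓; ∠(MW, WS) = 90.00° ✓; |WS| = 13.30 ✓; ∠WSN = 56.50° ✓; |SN| = 24.40 ✓; ∠SNR = 72.30° ✓; |NR| = 11.40 ✓; ∠NRF = 94.30° ✓; |RF| = 17.30 ✓; ∠(RF, FA) = 90.00° ✓; |FA| = 23.00 ✗.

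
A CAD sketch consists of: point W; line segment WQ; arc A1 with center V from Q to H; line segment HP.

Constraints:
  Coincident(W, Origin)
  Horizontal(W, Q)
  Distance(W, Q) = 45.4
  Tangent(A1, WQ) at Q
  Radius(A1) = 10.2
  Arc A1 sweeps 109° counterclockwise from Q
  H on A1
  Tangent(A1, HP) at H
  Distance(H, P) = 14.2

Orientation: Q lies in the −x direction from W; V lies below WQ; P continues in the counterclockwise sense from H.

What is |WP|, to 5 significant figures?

57.170

W is at the origin; WQ is horizontal with |WQ| = 45.4 and Q on the −x side, so Q = (-45.400, 0.0000). Tangency of A1 to WQ means the radius VQ is perpendicular to WQ, so V = Q + (0, -10.2) = (-45.400, -10.200). On A1, Q sits at bearing 90° from V; a 109° counterclockwise sweep puts H at bearing 199°, so H = V + 10.2·(cos 199°, sin 199°) = (-55.044, -13.521). Since A1 is tangent to HP there, VH ⟂ HP, so HP runs along (−sin 199°, cos 199°); with |HP| = 14.2, P = (-50.421, -26.947). Then |WP| = |P − W| = 57.170.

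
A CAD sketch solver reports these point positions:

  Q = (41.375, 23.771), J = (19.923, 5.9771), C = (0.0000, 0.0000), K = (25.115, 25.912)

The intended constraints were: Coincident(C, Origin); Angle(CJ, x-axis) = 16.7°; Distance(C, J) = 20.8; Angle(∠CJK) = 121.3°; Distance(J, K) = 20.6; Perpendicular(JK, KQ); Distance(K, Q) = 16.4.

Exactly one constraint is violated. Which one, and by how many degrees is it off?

Perpendicular(JK, KQ) — off by 7.10°.

C = (0.00, 0.00) ✓; CJ at 16.70° ✓; |CJ| = 20.80 ✓; ∠CJK = 121.3° ✓; |JK| = 20.60 ✓; ∠(JK, KQ) = 82.90° ✗; |KQ| = 16.40 ✓.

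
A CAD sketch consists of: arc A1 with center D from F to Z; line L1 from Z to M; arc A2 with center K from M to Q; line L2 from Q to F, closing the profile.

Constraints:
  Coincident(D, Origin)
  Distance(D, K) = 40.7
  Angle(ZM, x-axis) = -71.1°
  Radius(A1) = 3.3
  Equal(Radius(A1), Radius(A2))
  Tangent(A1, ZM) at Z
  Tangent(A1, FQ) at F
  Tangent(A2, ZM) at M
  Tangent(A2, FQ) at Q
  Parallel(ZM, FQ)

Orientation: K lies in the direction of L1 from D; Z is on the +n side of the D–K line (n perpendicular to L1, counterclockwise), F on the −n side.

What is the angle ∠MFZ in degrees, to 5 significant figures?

80.789°

Tangency of A1 to both parallel lines with radius 3.3 puts Z and F at D ± 3.3·n: Z = (3.1221, 1.0689), F = (-3.1221, -1.0689). Equal radii place M and Q the same way about K: M = K + 3.3·n = (16.306, -37.437), Q = K − 3.3·n = (10.061, -39.575). Then cos ∠MFZ = FM·FZ / (|FM||FZ|), giving 80.789°.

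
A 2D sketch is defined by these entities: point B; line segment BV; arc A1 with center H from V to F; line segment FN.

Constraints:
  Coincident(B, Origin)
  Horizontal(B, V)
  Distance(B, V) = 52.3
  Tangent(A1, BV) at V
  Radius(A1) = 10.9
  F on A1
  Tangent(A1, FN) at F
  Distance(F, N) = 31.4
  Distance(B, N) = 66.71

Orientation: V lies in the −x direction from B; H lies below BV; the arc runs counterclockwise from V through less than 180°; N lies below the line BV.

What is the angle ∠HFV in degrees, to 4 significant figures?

33.52°

B is at the origin; BV is horizontal with |BV| = 52.3 and V on the −x side, so V = (-52.30, 0.000). Since A1 is tangent to BV there, HV ⟂ BV, so H = V + (0, -10.9) = (-52.30, -10.90). Since HF ⟂ FN (tangency), |HN| = √(10.9² + 31.4²) = 33.24 regardless of where F sits on A1. So N lies on both circle(B, 66.71) and circle(H, 33.24); the below-BV intersection is N = (-50.09, -44.06). F is the foot of the tangent from N: F = (-62.34, -15.15).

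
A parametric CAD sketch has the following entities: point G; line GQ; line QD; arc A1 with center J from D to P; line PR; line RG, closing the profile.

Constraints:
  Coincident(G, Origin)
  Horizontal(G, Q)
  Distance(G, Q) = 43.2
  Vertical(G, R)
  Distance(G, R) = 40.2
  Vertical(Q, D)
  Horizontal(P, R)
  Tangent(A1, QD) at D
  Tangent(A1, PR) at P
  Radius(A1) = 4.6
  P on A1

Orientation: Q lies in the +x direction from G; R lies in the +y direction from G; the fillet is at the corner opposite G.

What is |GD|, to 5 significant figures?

55.979

G is at the origin; GQ is horizontal with |GQ| = 43.2 and Q on the +x side, so Q = (43.200, 0.0000). GR is vertical with |GR| = 40.2 and R on the +y side, so R = (0.0000, 40.200). The virtual corner opposite G is at (43.200, 40.200). The tangent condition forces JD to be normal to QD and tangency of A1 to PR means the radius JP is perpendicular to PR, with radius 4.6, so the center J sits 4.6 in from both sides at J = (38.600, 35.600). That places the tangent points at D = (43.200, 35.600) on QD and P = (38.600, 40.200) on PR. Then |GD| = |D − G| = 55.979.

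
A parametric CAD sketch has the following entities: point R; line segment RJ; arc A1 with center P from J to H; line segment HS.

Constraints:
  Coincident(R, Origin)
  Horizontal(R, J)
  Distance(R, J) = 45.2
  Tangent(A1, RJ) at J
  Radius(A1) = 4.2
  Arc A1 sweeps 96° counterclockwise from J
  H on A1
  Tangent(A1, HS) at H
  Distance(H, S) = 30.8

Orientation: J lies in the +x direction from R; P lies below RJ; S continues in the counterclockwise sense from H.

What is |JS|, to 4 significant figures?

35.28

R is at the origin; RJ is horizontal with |RJ| = 45.2 and J on the +x side, so J = (45.20, 0.000). Since A1 is tangent to RJ there, PJ ⟂ RJ, so P = J + (0, -4.2) = (45.20, -4.200). On A1, J sits at bearing 90° from P; a 96° counterclockwise sweep puts H at bearing 186°, so H = P + 4.2·(cos 186°, sin 186°) = (41.02, -4.639). Since A1 is tangent to HS there, PH ⟂ HS, so HS runs along (−sin 186°, cos 186°); with |HS| = 30.8, S = (44.24, -35.27). Then |JS| = |S − J| = 35.28.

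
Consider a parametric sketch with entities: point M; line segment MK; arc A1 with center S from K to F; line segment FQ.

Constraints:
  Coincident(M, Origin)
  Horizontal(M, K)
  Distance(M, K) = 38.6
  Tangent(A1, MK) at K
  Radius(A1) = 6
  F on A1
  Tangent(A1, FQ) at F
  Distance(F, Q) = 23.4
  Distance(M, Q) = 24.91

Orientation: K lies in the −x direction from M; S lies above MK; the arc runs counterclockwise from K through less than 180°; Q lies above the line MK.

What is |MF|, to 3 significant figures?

34.5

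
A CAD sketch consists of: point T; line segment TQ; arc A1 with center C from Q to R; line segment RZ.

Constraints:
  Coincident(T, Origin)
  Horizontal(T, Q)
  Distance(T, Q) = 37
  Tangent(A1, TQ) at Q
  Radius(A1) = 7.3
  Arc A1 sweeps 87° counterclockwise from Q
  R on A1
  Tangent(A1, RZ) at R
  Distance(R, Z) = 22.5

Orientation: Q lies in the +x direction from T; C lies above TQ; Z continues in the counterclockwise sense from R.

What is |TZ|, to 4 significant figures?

54.14

On A1, Q sits at bearing -90° from C; an 87° counterclockwise sweep puts R at bearing -3°, so R = C + 7.3·(cos -3°, sin -3°) = (44.29, 6.918). The tangent condition forces CR to be normal to RZ, so RZ runs along (−sin -3°, cos -3°); with |RZ| = 22.5, Z = (45.47, 29.39). Then |TZ| = |Z − T| = 54.14.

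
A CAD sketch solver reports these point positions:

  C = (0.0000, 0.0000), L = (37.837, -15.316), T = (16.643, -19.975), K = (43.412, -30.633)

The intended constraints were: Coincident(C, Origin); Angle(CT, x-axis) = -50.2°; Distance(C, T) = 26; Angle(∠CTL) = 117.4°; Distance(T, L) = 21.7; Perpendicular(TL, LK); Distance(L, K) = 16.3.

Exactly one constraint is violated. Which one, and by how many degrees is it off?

Perpendicular(TL, LK) — off by 7.60°.

C = (0.00, 0.00) ✓; CT at -50.20° ✓; |CT| = 26.00 ✓; ∠CTL = 117.4° ✓; |TL| = 21.70 ✓; ∠(TL, LK) = 82.40° ✗; |LK| = 16.30 ✓.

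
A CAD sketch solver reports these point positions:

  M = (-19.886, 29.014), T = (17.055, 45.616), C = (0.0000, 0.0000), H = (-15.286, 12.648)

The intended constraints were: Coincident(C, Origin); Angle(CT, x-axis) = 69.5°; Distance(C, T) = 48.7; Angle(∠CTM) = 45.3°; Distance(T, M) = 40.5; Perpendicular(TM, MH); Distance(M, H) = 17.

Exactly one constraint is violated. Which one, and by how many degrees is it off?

Perpendicular(TM, MH) — off by 8.50°.

C = (0.00, 0.00) ✓; CT at 69.50° ✓; |CT| = 48.70 ✓; ∠CTM = 45.30° ✓; |TM| = 40.50 ✓; ∠(TM, MH) = 81.50° ✗; |MH| = 17.00 ✓.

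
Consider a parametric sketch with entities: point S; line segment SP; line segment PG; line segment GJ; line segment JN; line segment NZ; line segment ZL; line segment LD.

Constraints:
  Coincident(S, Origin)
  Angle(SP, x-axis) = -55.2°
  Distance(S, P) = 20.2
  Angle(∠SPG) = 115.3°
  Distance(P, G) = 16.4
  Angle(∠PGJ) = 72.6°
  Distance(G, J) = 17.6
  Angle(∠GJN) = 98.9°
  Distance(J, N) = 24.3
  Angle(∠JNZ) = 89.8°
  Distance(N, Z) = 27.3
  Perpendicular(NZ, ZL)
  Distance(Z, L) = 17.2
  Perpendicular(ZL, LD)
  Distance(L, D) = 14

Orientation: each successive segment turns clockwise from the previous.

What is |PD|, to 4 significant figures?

6.670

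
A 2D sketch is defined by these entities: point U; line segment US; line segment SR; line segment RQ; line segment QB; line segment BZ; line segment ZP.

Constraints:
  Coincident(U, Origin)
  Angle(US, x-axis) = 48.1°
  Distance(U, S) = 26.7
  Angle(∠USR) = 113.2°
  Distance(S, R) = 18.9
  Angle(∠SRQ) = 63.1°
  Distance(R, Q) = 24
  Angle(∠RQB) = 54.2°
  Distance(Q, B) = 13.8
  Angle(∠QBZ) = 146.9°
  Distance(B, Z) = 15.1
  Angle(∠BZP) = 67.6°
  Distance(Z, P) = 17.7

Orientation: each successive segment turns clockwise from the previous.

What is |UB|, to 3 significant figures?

19.7

∠SRQ = 63.1° gives RQ at -136° from the x-axis; with |RQ| = 24.0, Q = (18.6, -2.98). ∠RQB = 54.2° gives QB at 98.6° from the x-axis; with |QB| = 13.8, B = (16.5, 10.7). Then |UB| = |B − U| = 19.7.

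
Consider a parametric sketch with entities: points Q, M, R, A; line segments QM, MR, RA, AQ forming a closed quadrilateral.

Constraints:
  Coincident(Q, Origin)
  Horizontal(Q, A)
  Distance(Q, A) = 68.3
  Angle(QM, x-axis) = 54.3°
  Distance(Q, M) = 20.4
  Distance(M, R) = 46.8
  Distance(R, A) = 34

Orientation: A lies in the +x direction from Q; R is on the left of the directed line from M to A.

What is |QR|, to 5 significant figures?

64.527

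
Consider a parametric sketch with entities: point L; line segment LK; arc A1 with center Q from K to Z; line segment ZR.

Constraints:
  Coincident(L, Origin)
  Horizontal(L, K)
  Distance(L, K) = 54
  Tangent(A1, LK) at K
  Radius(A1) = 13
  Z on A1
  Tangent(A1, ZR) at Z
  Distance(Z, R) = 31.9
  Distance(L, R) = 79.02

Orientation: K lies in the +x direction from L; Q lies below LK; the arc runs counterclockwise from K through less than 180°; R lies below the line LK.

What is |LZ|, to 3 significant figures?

48.9

Checks: |QK| = 13.00 ✓; |QZ| = 13.00 ✓; ∠(QZ, ZR) = 90.00° ✓; |ZR| = 31.90 ✓; |LR| = 79.02 ✓.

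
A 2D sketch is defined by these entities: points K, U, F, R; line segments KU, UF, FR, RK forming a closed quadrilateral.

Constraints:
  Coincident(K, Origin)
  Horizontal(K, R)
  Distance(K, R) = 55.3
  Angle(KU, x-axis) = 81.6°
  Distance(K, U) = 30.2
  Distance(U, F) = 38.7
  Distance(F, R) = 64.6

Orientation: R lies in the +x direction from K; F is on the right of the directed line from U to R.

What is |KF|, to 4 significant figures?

11.05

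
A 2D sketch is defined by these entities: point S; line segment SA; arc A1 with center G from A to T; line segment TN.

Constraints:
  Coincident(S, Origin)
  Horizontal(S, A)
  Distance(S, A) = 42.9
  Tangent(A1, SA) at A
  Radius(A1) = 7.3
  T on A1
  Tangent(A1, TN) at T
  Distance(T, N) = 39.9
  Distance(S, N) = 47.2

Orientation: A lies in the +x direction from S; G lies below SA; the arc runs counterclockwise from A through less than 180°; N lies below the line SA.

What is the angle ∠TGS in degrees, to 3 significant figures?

11.4°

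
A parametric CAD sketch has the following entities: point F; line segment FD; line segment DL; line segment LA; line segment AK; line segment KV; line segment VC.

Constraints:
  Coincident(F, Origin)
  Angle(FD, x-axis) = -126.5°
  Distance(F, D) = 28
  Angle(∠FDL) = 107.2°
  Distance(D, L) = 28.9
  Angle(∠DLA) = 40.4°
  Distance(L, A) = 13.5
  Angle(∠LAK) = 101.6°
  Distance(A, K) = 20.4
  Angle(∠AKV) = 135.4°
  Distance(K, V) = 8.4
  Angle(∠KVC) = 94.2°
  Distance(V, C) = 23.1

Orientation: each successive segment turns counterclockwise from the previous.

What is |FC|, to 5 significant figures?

54.249

F is at the origin; FD runs at -126.5° with length 28.0, so D = (-16.655, -22.508). ∠FDL = 107.2° gives DL at -53.700° from the x-axis; with |DL| = 28.9, L = (0.45414, -45.799). ∠DLA = 40.4° gives LA at 85.900° from the x-axis; with |LA| = 13.5, A = (1.4194, -32.334). ∠LAK = 101.6° gives AK at 164.30° from the x-axis; with |AK| = 20.4, K = (-18.220, -26.814). ∠AKV = 135.4° gives KV at -151.10° from the x-axis; with |KV| = 8.4, V = (-25.573, -30.873). ∠KVC = 94.2° gives VC at -65.300° from the x-axis; with |VC| = 23.1, C = (-15.921, -51.860). Then |FC| = |C − F| = 54.249.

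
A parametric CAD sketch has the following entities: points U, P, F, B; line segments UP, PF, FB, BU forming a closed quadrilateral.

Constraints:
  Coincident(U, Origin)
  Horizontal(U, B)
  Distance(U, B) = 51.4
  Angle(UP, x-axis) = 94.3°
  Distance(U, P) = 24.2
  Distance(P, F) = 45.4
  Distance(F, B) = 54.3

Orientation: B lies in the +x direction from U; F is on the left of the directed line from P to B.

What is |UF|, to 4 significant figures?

61.96

Checks: |PF| = 45.40 ✓; |FB| = 54.30 ✓.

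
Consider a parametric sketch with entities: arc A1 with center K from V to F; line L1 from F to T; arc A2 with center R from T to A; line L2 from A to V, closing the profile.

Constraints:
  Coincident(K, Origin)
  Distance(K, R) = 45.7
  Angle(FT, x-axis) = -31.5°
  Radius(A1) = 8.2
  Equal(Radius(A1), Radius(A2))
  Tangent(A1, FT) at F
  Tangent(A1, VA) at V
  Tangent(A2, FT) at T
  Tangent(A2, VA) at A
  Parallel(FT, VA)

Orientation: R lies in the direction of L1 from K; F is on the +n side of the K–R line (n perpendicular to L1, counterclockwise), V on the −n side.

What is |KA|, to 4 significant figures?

46.43

The slot axis is L1's direction at -31.5°, so u = (cos -31.5°, sin -31.5°) = (0.8526, -0.5225) and n = (−sin -31.5°, cos -31.5°) = (0.5225, 0.8526). K is at the origin and R lies 45.7 along u from K, so R = 45.7·u = (38.97, -23.88). Tangency of A1 to both parallel lines with radius 8.2 puts F and V at K ± 8.2·n: F = (4.284, 6.992), V = (-4.284, -6.992). Equal radii place T and A the same way about R: T = R + 8.2·n = (43.25, -16.89), A = R − 8.2·n = (34.68, -30.87). Then |KA| = |A − K| = 46.43.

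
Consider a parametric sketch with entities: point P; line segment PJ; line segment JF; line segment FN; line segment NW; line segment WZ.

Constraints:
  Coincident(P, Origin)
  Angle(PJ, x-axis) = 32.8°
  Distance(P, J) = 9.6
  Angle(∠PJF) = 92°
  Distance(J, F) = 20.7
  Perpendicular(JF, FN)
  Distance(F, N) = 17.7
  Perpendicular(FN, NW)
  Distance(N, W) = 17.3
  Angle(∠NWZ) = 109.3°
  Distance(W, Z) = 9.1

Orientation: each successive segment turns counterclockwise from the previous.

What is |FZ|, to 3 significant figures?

22.3

P is at the origin; PJ runs at 32.8° with length 9.6, so J = (8.07, 5.20). ∠PJF = 92.0° gives JF at 121° from the x-axis; with |JF| = 20.7, F = (-2.53, 23.0). JF ⟂ FN, so FN runs at -149°; with |FN| = 17.7, N = (-17.7, 13.9). The perpendicularity gives NW at right angles to FN, so NW runs at -59.2°; with |NW| = 17.3, W = (-8.88, -0.942). ∠NWZ = 109.3° gives WZ at 11.5° from the x-axis; with |WZ| = 9.1, Z = (0.0422, 0.872). Then |FZ| = |Z − F| = 22.3.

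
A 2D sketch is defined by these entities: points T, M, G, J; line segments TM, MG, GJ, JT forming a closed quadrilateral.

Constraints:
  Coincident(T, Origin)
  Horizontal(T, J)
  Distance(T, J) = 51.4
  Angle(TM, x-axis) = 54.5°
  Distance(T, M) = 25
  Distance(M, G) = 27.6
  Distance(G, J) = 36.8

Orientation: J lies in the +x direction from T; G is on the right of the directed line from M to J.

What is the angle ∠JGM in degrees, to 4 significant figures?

80.32°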